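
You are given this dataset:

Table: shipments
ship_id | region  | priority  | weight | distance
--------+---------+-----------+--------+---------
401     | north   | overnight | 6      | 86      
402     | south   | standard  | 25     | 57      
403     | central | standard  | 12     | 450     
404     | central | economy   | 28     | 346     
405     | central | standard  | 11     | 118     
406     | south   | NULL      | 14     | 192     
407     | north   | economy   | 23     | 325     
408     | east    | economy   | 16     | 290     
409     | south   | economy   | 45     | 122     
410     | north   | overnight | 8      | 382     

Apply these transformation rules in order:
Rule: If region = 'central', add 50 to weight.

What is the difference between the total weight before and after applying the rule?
150

Step 1: Original sum of weight = 188
Step 2: 3 records have region = 'central'
Step 3: Each affected record changes by 50
Step 4: Total change = 3 × 50 = 150
Step 5: New sum = 188 + 150 = 338
Step 6: Difference = |338 - 188| = 150
        (Sum increased by 150)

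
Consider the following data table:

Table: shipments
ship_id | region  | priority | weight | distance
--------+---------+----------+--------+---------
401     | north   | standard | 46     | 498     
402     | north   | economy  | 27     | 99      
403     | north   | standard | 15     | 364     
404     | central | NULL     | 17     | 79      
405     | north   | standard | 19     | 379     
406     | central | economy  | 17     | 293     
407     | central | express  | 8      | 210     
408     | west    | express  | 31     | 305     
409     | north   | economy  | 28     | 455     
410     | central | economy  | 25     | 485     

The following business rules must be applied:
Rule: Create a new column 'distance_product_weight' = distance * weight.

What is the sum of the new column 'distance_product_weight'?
80566

Step 1: For each record, compute distance * weight
Example calculations:
  498 * 46 = 22908
  99 * 27 = 2673
  364 * 15 = 5460
  ...
Step 2: Sum all derived values
Step 3: Total = 80566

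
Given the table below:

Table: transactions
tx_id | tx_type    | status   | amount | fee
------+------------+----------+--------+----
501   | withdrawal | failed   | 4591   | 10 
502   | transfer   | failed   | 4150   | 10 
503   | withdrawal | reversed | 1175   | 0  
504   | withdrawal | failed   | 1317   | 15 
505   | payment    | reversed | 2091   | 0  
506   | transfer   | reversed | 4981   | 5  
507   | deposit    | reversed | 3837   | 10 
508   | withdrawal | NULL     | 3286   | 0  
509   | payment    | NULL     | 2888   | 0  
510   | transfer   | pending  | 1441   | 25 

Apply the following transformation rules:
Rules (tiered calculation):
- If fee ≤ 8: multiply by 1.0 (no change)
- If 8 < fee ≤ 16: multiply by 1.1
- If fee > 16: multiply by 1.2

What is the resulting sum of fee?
84.5

Step 1: Tier 1 (fee ≤ 8): 5 records, sum = 5 × 1.0 = 5.0
Step 2: Tier 2 (8 < fee ≤ 16): 4 records, sum = 45 × 1.1 = 49.5
Step 3: Tier 3 (fee > 16): 1 records, sum = 25 × 1.2 = 30.0
Step 4: Final sum = 5.0 + 49.5 + 30.0 = 84.5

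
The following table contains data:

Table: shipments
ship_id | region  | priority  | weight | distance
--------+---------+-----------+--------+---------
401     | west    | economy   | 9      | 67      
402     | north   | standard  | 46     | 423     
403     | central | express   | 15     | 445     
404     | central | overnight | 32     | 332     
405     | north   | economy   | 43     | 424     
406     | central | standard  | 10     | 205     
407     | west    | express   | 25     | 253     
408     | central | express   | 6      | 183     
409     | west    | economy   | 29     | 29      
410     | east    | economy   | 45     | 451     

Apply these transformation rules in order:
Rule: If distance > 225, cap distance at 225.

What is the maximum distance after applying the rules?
225

Step 1: Original maximum distance = 451
Step 2: Apply cap at 225
Step 3: 6 records had distance > 225 and were capped
Step 4: Maximum after transformation = 225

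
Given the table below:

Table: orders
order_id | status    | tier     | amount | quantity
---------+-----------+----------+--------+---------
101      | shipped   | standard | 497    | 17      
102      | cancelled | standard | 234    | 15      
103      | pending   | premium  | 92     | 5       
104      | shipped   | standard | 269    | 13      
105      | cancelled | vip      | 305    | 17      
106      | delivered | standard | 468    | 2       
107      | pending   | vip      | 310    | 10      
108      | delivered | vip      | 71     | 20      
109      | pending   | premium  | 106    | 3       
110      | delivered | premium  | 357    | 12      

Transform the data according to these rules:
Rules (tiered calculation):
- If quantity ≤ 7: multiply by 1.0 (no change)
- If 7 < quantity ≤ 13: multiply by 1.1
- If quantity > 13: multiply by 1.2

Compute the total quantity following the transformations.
131.3

Step 1: Tier 1 (quantity ≤ 7): 3 records, sum = 10 × 1.0 = 10.0
Step 2: Tier 2 (7 < quantity ≤ 13): 3 records, sum = 35 × 1.1 = 38.5
Step 3: Tier 3 (quantity > 13): 4 records, sum = 69 × 1.2 = 82.8
Step 4: Final sum = 10.0 + 38.5 + 82.8 = 131.3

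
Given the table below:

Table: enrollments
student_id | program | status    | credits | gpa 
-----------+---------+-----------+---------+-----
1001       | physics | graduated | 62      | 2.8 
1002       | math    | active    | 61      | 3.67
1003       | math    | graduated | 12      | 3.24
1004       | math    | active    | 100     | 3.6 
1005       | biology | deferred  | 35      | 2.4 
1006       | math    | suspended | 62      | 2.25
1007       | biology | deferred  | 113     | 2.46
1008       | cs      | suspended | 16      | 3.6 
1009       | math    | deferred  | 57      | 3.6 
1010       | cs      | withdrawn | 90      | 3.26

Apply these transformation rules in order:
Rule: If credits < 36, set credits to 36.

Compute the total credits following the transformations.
653

Step 1: 3 records have credits < 36
Step 2: These records originally summed to 63
Step 3: After setting to minimum: 3 × 36 = 108
Step 4: Unaffected records sum: 545
Step 5: Final sum = 108 + 545 = 653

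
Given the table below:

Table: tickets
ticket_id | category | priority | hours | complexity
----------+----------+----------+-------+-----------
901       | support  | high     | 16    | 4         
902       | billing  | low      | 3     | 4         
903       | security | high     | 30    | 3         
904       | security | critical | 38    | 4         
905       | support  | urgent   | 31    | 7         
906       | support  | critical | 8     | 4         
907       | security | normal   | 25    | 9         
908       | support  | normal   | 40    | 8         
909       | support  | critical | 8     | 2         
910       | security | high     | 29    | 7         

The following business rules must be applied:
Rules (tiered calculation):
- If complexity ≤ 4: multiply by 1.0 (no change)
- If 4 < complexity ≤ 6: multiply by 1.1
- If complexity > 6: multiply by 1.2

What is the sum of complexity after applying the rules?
58.2

Step 1: Tier 1 (complexity ≤ 4): 6 records, sum = 21 × 1.0 = 21.0
Step 2: Tier 2 (4 < complexity ≤ 6): 0 records, sum = 0 × 1.1 = 0.0
Step 3: Tier 3 (complexity > 6): 4 records, sum = 31 × 1.2 = 37.2
Step 4: Final sum = 21.0 + 0.0 + 37.2 = 58.2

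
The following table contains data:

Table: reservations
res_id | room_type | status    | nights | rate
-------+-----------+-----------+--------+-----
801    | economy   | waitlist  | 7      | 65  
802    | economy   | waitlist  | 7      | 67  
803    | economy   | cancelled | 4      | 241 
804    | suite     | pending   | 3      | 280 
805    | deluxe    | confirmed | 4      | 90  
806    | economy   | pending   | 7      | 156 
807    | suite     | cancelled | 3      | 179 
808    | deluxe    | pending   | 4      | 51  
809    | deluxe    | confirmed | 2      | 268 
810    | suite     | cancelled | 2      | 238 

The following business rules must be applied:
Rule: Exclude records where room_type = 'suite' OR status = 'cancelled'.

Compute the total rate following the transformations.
697

Step 1: Find records where room_type = 'suite' OR status = 'cancelled'
Step 2: 4 records match, summing to 938
Step 3: Original sum: 1635
Step 4: Remaining sum = 1635 - 938 = 697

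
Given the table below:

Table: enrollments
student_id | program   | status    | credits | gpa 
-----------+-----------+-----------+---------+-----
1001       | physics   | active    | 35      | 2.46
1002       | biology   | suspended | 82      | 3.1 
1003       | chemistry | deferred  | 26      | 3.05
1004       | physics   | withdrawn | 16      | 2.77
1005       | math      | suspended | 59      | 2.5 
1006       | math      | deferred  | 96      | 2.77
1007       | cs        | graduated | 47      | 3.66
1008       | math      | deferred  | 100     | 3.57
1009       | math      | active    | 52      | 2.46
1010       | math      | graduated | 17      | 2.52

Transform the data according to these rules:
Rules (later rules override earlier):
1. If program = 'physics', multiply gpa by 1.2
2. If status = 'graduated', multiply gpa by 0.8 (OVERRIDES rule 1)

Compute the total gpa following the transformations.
28.67

Step 1: Rule 2 takes priority for records with status = 'graduated'
  - 2 records: 6.18 × 0.8 = 4.94
Step 2: Rule 1 applies to remaining records with program = 'physics'
  - 2 records: 5.23 × 1.2 = 6.28
Step 3: Other records unchanged: 17.45
Step 4: Final sum = 4.94 + 6.28 + 17.45 = 28.67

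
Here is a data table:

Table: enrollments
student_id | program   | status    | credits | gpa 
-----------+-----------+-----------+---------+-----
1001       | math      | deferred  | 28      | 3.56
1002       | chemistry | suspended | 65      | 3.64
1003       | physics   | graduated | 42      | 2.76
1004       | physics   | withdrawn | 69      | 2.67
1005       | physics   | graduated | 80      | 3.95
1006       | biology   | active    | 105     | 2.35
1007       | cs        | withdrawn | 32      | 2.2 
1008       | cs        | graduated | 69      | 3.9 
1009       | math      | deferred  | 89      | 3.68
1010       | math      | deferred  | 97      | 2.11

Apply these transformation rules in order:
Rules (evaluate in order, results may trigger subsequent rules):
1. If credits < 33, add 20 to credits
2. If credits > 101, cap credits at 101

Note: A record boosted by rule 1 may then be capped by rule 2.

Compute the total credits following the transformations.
712

Step 1: Apply rule 1 to records with credits < 33
  - 2 records get bonus of 20
  - Of these, 0 records then exceed 101 and get capped
Step 2: Apply rule 2 to records with credits > 101
  - 1 records (original) are capped
Step 3: Calculate final sum = 712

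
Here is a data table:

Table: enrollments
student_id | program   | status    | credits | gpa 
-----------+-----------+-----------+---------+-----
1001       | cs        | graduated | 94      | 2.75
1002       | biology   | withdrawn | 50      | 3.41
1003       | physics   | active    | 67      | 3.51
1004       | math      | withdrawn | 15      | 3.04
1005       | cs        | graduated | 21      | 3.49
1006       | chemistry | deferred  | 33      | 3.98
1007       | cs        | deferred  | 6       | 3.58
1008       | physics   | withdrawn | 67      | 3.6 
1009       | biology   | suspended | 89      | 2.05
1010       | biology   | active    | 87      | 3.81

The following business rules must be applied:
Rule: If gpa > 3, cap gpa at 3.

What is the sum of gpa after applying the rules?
28.8

Step 1: 8 records have gpa > 3
Step 2: These records originally summed to 28.42
Step 3: After capping: 8 × 3 = 24
Step 4: Unaffected records sum: 4.8
Step 5: Final sum = 24 + 4.8 = 28.8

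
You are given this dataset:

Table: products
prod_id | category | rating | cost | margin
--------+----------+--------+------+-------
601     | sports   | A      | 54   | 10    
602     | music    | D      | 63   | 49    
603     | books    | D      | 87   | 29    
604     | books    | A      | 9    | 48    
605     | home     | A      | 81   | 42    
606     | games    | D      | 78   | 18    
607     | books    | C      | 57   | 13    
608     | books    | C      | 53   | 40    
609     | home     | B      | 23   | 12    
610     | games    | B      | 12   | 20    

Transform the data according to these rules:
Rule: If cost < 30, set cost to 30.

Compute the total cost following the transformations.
563

Step 1: 3 records have cost < 30
Step 2: These records originally summed to 44
Step 3: After setting to minimum: 3 × 30 = 90
Step 4: Unaffected records sum: 473
Step 5: Final sum = 90 + 473 = 563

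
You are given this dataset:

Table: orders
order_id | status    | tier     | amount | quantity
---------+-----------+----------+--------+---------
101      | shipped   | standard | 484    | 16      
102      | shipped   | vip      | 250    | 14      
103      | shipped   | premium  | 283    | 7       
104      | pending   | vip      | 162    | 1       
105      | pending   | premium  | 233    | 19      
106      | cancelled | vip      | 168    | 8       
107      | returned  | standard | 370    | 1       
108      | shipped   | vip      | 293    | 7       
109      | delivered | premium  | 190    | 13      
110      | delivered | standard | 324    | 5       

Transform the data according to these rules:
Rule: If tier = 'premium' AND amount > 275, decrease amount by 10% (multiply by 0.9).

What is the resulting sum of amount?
2728.7

Step 1: Find records where tier = 'premium' AND amount > 275
Step 2: 1 records match, summing to 283
Step 3: After multiplier: 283 × 0.9 = 254.7
Step 4: Unaffected records sum: 2474
Step 5: Final sum = 254.7 + 2474 = 2728.7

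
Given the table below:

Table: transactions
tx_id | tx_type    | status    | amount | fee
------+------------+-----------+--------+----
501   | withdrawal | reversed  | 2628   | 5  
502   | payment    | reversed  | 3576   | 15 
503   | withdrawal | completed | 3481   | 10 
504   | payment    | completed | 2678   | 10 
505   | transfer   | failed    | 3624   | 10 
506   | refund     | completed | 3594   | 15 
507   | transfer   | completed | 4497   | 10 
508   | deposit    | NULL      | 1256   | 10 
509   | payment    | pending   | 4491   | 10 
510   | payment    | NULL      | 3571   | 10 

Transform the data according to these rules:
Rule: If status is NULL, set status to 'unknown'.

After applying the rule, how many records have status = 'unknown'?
2

Step 1: Count records where status IS NULL
Step 2: Found 2 records with NULL status
Step 3: These records will have status set to 'unknown'
Step 4: Records already having status = 'unknown': 0
Step 5: Answer: 2 + 0 = 2 records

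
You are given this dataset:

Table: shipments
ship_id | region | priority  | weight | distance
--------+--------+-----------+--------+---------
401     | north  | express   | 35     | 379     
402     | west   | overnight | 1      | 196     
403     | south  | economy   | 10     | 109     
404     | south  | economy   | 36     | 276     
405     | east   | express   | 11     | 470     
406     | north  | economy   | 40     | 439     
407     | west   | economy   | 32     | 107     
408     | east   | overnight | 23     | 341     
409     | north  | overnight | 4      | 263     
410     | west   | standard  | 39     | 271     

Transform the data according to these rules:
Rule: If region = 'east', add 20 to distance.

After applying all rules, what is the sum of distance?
2891

Step 1: Count records where region = 'east': 2
Step 2: Total bonus added: 2 × 20 = 40
Step 3: Original sum of distance: 2851
Step 4: Final sum = 2851 + 40 = 2891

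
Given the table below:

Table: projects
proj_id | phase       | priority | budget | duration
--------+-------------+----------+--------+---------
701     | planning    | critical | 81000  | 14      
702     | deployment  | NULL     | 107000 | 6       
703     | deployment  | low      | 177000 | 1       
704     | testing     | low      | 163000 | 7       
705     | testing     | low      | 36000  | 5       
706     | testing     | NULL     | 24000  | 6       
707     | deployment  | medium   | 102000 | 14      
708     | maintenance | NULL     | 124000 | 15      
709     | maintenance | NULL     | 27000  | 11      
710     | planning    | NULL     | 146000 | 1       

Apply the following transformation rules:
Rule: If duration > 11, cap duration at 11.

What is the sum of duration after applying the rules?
70

Step 1: 3 records have duration > 11
Step 2: These records originally summed to 43
Step 3: After capping: 3 × 11 = 33
Step 4: Unaffected records sum: 37
Step 5: Final sum = 33 + 37 = 70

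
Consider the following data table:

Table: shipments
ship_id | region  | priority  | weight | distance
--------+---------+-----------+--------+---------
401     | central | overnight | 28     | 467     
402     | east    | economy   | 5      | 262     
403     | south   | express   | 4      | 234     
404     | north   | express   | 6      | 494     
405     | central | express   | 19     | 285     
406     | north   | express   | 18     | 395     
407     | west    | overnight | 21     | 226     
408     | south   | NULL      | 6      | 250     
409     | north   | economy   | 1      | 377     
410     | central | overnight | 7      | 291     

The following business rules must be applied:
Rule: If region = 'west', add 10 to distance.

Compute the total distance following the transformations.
3291

Step 1: Count records where region = 'west': 1
Step 2: Total bonus added: 1 × 10 = 10
Step 3: Original sum of distance: 3281
Step 4: Final sum = 3281 + 10 = 3291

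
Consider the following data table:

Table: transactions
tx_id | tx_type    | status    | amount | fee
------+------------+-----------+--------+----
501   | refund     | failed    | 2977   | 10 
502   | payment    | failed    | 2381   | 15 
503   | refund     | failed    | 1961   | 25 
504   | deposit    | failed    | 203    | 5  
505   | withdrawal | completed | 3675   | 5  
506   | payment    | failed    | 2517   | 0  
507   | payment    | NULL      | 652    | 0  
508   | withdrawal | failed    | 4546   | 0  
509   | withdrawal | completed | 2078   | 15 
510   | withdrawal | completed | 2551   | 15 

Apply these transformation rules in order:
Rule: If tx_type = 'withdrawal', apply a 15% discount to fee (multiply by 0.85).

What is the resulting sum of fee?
84.75

Step 1: Records with tx_type = 'withdrawal' have total fee = 35
Step 2: Apply multiplier: 35 × 0.85 = 29.75
Step 3: Other records total: 55
Step 4: Final sum = 29.75 + 55 = 84.75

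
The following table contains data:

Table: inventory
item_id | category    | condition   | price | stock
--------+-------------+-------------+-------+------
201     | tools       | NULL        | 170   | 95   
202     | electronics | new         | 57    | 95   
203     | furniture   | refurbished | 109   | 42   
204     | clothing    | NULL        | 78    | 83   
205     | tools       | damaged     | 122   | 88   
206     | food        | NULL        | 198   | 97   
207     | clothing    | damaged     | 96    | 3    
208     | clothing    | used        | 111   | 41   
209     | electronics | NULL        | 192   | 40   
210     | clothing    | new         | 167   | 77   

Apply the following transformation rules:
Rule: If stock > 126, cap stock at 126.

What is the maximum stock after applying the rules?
97

Step 1: Original maximum stock = 97
Step 2: Check cap of 126 against maximum
Step 3: No records exceed the cap (max 97 <= cap 126), so no capping applies
Step 4: Maximum after transformation = 97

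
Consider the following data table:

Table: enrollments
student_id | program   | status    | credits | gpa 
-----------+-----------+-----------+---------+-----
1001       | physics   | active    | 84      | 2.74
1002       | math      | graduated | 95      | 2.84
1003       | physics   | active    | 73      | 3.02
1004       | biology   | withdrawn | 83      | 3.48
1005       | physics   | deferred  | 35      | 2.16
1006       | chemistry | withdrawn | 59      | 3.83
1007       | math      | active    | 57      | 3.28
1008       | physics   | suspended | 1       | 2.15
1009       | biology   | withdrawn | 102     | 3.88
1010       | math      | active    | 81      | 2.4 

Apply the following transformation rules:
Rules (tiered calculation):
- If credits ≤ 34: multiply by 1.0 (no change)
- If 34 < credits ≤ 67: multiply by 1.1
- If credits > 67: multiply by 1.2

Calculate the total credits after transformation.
788.7

Step 1: Tier 1 (credits ≤ 34): 1 records, sum = 1 × 1.0 = 1.0
Step 2: Tier 2 (34 < credits ≤ 67): 3 records, sum = 151 × 1.1 = 166.1
Step 3: Tier 3 (credits > 67): 6 records, sum = 518 × 1.2 = 621.6
Step 4: Final sum = 1.0 + 166.1 + 621.6 = 788.7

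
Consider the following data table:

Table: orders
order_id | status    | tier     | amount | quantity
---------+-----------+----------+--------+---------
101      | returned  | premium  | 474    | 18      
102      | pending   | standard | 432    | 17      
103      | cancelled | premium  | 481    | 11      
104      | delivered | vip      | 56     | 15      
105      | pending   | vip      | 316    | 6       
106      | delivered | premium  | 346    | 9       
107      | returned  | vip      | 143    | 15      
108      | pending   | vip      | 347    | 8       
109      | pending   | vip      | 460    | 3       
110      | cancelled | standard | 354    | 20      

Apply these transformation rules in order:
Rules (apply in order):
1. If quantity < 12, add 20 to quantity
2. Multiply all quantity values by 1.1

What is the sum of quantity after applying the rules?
244.2

Step 1: Apply Rule 1 - Add 20 to records with quantity < 12
  - 5 records affected: 37 + (5 × 20) = 137
  - Unaffected records: 85
  - Sum after Rule 1: 222
Step 2: Apply Rule 2 - Multiply all by 1.1
  - 222 × 1.1 = 244.2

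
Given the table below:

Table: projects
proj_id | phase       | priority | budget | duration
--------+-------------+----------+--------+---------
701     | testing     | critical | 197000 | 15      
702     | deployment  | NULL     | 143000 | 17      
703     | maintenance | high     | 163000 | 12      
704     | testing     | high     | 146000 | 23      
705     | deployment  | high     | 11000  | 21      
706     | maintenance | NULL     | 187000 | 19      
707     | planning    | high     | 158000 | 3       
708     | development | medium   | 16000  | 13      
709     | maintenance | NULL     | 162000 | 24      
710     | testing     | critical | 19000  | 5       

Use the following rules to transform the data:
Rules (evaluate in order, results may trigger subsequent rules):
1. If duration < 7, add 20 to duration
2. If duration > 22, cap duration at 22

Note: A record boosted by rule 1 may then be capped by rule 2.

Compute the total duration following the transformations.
185

Step 1: Apply rule 1 to records with duration < 7
  - 2 records get bonus of 20
  - Of these, 2 records then exceed 22 and get capped
Step 2: Apply rule 2 to records with duration > 22
  - 2 records (original) are capped
Step 3: Calculate final sum = 185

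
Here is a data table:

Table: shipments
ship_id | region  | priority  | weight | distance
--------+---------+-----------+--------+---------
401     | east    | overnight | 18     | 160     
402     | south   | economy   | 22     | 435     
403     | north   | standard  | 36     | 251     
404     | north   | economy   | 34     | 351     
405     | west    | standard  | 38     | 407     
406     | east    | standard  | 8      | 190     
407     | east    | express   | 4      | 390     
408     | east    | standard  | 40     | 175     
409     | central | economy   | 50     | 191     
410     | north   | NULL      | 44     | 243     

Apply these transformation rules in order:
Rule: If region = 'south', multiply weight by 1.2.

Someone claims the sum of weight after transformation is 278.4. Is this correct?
No, the correct result is 298.4.

Step 1: Calculate the correct sum after transformation
Step 2: Apply multiplier 1.2 to records where region = 'south'
Step 3: Correct result = 298.4
Step 4: Claimed result = 278.4
Step 5: 298.4 ≠ 278.4
Conclusion: The claimed result is incorrect. The correct answer is 298.4.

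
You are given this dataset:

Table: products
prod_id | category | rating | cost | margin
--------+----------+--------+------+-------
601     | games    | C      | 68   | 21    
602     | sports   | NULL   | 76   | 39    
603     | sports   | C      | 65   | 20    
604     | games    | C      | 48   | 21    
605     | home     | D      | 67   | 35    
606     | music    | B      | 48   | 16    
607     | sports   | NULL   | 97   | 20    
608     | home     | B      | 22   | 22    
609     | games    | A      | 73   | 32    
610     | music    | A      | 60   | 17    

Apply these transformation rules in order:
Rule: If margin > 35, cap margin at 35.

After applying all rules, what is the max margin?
35

Step 1: Original maximum margin = 39
Step 2: Apply cap at 35
Step 3: 1 records had margin > 35 and were capped
Step 4: Maximum after transformation = 35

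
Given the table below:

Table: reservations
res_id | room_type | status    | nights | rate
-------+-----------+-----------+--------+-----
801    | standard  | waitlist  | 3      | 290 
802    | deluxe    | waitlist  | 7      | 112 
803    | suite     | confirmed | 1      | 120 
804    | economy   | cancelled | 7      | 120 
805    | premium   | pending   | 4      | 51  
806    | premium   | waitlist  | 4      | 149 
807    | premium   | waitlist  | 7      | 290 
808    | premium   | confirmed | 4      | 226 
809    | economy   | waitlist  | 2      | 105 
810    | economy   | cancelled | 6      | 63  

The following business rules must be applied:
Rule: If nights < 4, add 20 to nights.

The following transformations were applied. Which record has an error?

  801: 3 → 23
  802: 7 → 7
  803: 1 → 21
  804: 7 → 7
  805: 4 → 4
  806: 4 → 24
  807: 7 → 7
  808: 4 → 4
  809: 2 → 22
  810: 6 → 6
Record 806 has an error. The correct transformed value should be 4, not 24.

Step 1: Check each record against the rule
Step 2: Record 806 has nights = 4
Step 3: Since 4 >= 4, the bonus should not have been applied
Step 4: Correct value = 4, but claimed value = 24
Conclusion: Record 806 has the error.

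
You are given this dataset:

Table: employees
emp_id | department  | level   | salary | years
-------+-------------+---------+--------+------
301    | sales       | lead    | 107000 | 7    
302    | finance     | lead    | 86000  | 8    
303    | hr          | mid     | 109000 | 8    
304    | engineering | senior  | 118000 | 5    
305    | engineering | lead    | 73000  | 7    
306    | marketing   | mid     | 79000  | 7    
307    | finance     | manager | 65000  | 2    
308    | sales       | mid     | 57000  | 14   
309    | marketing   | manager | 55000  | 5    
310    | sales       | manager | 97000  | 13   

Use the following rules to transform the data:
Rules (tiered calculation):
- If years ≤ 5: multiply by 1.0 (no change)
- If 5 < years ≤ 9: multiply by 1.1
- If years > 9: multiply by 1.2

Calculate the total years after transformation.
85.1

Step 1: Tier 1 (years ≤ 5): 3 records, sum = 12 × 1.0 = 12.0
Step 2: Tier 2 (5 < years ≤ 9): 5 records, sum = 37 × 1.1 = 40.7
Step 3: Tier 3 (years > 9): 2 records, sum = 27 × 1.2 = 32.4
Step 4: Final sum = 12.0 + 40.7 + 32.4 = 85.1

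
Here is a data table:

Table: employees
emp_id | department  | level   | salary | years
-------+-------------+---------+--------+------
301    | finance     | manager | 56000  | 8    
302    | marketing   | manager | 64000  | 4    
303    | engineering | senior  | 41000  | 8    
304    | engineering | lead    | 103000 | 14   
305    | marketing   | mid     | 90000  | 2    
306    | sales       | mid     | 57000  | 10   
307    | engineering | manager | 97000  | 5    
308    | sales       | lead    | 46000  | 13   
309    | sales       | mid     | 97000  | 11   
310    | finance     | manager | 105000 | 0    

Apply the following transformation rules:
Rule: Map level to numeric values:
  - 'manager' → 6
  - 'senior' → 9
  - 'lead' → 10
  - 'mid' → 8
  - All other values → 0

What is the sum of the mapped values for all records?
77

Step 1: Apply mapping to each record
Step 2: Count by status:
  'manager': 4 records × 6 = 24
  'senior': 1 records × 9 = 9
  'lead': 2 records × 10 = 20
  'mid': 3 records × 8 = 24
Step 3: Sum all mapped values = 77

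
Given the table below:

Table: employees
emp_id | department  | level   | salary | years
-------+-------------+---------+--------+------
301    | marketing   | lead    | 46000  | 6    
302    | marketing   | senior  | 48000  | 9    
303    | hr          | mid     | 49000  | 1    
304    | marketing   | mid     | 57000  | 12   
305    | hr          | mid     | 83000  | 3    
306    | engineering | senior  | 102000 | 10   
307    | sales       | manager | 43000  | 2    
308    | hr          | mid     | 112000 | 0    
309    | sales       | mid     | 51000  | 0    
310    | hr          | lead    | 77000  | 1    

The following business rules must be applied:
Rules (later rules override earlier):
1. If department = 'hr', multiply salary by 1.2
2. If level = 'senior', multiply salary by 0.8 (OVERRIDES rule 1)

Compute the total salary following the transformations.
702200.0

Step 1: Rule 2 takes priority for records with level = 'senior'
  - 2 records: 150000 × 0.8 = 120000.0
Step 2: Rule 1 applies to remaining records with department = 'hr'
  - 4 records: 321000 × 1.2 = 385200.0
Step 3: Other records unchanged: 197000
Step 4: Final sum = 120000.0 + 385200.0 + 197000 = 702200.0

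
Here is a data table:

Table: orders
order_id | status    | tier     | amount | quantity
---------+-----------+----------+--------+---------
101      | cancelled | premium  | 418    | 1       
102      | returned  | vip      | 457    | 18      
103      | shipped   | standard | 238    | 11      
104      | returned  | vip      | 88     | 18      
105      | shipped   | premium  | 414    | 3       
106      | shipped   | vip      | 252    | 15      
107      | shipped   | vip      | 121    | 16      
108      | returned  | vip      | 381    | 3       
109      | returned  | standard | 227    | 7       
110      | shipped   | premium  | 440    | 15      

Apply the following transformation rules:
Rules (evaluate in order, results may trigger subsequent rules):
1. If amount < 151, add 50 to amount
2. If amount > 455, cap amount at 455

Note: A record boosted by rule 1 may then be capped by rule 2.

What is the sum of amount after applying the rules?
3134

Step 1: Apply rule 1 to records with amount < 151
  - 2 records get bonus of 50
  - Of these, 0 records then exceed 455 and get capped
Step 2: Apply rule 2 to records with amount > 455
  - 1 records (original) are capped
Step 3: Calculate final sum = 3134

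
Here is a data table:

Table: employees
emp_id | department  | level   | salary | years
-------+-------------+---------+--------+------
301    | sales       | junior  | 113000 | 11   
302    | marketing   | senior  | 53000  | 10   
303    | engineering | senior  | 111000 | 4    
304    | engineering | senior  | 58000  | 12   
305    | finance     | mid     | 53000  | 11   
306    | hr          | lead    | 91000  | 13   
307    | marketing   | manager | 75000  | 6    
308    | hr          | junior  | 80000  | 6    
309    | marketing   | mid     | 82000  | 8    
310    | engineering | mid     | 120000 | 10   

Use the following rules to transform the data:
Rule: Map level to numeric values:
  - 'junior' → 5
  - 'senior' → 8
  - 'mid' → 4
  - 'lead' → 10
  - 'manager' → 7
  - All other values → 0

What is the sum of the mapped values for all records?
63

Step 1: Apply mapping to each record
Step 2: Count by status:
  'junior': 2 records × 5 = 10
  'senior': 3 records × 8 = 24
  'mid': 3 records × 4 = 12
  'lead': 1 records × 10 = 10
  'manager': 1 records × 7 = 7
Step 3: Sum all mapped values = 63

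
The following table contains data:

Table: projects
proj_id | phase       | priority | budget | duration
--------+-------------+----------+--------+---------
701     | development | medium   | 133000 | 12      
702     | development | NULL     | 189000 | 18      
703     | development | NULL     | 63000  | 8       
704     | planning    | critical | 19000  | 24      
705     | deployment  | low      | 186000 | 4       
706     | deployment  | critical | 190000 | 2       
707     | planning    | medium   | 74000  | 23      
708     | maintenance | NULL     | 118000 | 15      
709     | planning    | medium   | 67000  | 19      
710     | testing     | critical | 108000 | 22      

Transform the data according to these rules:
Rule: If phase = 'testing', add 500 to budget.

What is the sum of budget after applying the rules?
1147500

Step 1: Count records where phase = 'testing': 1
Step 2: Total bonus added: 1 × 500 = 500
Step 3: Original sum of budget: 1147000
Step 4: Final sum = 1147000 + 500 = 1147500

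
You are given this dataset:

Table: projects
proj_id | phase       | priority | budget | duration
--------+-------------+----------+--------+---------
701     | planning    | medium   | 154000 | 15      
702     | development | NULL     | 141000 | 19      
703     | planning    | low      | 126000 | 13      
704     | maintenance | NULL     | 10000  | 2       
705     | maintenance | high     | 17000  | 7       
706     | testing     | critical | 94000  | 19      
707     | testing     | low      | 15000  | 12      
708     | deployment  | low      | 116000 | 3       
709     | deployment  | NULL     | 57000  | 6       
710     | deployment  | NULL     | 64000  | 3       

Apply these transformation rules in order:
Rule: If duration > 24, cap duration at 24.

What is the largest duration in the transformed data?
19

Step 1: Original maximum duration = 19
Step 2: Check cap of 24 against maximum
Step 3: No records exceed the cap (max 19 <= cap 24), so no capping applies
Step 4: Maximum after transformation = 19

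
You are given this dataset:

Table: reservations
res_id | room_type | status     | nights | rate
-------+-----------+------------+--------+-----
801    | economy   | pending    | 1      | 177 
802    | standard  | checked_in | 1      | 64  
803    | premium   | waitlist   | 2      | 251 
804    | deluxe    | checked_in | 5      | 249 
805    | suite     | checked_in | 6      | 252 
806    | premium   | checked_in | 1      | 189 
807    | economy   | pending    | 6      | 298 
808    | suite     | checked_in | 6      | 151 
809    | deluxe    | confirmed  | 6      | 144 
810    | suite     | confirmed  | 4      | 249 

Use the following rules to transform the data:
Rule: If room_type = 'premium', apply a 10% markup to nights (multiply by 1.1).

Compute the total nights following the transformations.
38.3

Step 1: Records with room_type = 'premium' have total nights = 3
Step 2: Apply multiplier: 3 × 1.1 = 3.3
Step 3: Other records total: 35
Step 4: Final sum = 3.3 + 35 = 38.3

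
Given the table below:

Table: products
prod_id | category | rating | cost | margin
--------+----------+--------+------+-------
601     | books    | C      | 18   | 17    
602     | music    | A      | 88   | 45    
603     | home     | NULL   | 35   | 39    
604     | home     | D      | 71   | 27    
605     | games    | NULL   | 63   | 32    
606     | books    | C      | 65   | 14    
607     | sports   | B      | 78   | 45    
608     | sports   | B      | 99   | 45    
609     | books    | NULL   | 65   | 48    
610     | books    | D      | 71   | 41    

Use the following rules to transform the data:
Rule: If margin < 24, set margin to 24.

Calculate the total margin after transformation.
370

Step 1: 2 records have margin < 24
Step 2: These records originally summed to 31
Step 3: After setting to minimum: 2 × 24 = 48
Step 4: Unaffected records sum: 322
Step 5: Final sum = 48 + 322 = 370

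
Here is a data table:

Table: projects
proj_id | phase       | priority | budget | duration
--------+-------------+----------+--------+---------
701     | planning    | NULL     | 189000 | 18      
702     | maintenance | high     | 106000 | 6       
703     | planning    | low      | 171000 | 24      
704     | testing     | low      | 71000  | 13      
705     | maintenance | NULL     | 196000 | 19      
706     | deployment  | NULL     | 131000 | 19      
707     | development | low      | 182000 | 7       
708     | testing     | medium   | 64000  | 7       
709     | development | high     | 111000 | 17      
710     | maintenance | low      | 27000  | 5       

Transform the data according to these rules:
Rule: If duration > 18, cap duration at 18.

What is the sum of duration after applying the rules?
127

Step 1: 3 records have duration > 18
Step 2: These records originally summed to 62
Step 3: After capping: 3 × 18 = 54
Step 4: Unaffected records sum: 73
Step 5: Final sum = 54 + 73 = 127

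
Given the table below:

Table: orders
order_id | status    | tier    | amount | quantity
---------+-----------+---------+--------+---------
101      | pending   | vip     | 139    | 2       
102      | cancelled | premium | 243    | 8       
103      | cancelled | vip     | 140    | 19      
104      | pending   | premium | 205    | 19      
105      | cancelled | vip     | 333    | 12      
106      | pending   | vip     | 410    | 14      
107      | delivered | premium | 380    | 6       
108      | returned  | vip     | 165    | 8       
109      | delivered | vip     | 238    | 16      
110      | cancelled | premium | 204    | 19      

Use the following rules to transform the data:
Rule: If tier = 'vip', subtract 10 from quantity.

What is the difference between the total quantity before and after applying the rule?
60

Step 1: Original sum of quantity = 123
Step 2: 6 records have tier = 'vip'
Step 3: Each affected record changes by -10
Step 4: Total change = 6 × -10 = -60
Step 5: New sum = 123 + -60 = 63
Step 6: Difference = |63 - 123| = 60
        (Sum decreased by 60)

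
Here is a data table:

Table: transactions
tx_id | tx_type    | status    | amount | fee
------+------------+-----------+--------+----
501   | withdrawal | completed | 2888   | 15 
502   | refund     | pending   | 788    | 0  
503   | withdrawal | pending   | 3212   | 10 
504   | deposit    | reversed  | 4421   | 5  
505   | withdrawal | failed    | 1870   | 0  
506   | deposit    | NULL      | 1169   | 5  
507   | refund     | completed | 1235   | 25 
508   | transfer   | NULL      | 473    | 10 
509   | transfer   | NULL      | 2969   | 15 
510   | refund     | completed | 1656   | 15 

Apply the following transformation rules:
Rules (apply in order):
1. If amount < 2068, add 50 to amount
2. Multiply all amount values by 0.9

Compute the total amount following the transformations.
18882.9

Step 1: Apply Rule 1 - Add 50 to records with amount < 2068
  - 6 records affected: 7191 + (6 × 50) = 7491
  - Unaffected records: 13490
  - Sum after Rule 1: 20981
Step 2: Apply Rule 2 - Multiply all by 0.9
  - 20981 × 0.9 = 18882.9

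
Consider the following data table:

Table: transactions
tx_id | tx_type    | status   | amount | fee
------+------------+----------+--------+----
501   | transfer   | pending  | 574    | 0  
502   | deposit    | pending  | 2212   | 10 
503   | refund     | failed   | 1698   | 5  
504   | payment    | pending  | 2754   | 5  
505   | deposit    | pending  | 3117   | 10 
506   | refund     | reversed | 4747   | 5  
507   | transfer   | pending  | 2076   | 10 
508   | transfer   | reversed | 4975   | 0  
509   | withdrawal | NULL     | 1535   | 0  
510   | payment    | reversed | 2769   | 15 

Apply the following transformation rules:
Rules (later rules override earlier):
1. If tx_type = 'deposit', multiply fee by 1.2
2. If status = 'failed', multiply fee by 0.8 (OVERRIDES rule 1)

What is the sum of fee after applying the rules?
63.0

Step 1: Rule 2 takes priority for records with status = 'failed'
  - 1 records: 5 × 0.8 = 4.0
Step 2: Rule 1 applies to remaining records with tx_type = 'deposit'
  - 2 records: 20 × 1.2 = 24.0
Step 3: Other records unchanged: 35
Step 4: Final sum = 4.0 + 24.0 + 35 = 63.0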